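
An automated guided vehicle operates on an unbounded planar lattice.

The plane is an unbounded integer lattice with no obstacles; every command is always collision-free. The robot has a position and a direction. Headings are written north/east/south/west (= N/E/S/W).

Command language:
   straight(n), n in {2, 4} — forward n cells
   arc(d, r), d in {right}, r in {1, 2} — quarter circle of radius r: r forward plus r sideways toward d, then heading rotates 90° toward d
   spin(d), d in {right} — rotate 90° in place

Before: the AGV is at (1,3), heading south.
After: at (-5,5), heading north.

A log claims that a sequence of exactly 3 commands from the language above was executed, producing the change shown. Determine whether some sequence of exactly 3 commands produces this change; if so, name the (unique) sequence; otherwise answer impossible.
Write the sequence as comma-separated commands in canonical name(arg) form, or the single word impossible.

key: running arc(right, 2) before spin(right) would end elsewhere — order is forced
begin: at (1,3), heading south
step 1 (spin(right)): at (1,3), heading west
step 2 (straight(4)): at (-3,3), heading west
step 3 (arc(right, 2)): at (-5,5), heading north
all 125 alternatives checked — unique.

spin(right), straight(4), arc(right, 2)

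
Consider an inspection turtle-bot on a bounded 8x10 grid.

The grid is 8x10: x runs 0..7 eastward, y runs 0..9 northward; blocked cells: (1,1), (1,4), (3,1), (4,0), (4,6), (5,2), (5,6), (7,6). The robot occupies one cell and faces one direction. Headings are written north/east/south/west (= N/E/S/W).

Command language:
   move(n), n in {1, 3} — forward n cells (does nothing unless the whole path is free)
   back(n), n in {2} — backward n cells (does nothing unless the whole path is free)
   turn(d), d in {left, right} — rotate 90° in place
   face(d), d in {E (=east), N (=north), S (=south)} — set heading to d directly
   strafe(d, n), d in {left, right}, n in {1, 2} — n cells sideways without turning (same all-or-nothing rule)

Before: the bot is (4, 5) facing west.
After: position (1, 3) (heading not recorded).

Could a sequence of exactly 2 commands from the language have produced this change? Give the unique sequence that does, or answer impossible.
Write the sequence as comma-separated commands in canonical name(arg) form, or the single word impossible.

key: running move(3) before strafe(left, 2) would end elsewhere — order is forced
t0: (4, 5) facing west
1. strafe(left, 2) → (4, 3) facing west
2. move(3) → (1, 3) facing west
no rival 2-sequence matches.

strafe(left, 2), move(3)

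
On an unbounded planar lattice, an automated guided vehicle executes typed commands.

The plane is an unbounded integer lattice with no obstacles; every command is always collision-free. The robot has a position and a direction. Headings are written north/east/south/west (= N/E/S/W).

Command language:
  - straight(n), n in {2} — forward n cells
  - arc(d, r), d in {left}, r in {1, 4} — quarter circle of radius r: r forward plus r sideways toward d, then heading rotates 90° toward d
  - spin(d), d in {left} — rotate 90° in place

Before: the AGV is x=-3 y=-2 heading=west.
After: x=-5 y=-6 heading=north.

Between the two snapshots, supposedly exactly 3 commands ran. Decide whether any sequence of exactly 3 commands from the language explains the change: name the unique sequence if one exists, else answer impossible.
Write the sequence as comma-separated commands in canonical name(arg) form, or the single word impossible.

arc(left, 4), arc(left, 1), arc(left, 1)

key: order matters: swapping arc(left, 4) and arc(left, 1) lands elsewhere
start: x=-3 y=-2 heading=west
step 1 (arc(left, 4)): x=-7 y=-6 heading=south
step 2 (arc(left, 1)): x=-6 y=-7 heading=east
step 3 (arc(left, 1)): x=-5 y=-6 heading=north
all 64 alternatives checked — unique.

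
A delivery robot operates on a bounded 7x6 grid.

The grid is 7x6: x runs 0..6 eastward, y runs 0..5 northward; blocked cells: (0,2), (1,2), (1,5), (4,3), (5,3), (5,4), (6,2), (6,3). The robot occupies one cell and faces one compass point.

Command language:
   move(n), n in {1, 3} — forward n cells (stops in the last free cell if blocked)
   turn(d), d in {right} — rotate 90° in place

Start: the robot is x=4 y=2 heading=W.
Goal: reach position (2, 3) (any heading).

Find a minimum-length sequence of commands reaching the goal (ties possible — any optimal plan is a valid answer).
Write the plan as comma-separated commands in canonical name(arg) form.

move(3), turn(right), move(1)

t0: x=4 y=2 heading=W
step 1 (move(3)): x=2 y=2 heading=W
step 2 (turn(right)): x=2 y=2 heading=N
step 3 (move(1)): x=2 y=3 heading=N
nothing shorter than 3 reaches the goal.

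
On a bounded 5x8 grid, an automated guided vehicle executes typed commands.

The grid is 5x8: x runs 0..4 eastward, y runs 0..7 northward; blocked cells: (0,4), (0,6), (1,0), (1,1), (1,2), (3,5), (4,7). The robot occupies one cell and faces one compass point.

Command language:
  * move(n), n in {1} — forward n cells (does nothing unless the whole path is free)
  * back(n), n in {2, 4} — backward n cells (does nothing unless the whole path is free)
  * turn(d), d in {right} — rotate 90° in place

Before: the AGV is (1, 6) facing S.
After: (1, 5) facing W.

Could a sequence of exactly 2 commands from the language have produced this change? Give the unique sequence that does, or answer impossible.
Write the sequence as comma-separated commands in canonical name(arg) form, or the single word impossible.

move(1), turn(right)

key: order matters: swapping move(1) and turn(right) lands elsewhere
begin: (1, 6) facing S
1. move(1) → (1, 5) facing S
2. turn(right) → (1, 5) facing W
uniquely the one of 16 2-step routes that fits.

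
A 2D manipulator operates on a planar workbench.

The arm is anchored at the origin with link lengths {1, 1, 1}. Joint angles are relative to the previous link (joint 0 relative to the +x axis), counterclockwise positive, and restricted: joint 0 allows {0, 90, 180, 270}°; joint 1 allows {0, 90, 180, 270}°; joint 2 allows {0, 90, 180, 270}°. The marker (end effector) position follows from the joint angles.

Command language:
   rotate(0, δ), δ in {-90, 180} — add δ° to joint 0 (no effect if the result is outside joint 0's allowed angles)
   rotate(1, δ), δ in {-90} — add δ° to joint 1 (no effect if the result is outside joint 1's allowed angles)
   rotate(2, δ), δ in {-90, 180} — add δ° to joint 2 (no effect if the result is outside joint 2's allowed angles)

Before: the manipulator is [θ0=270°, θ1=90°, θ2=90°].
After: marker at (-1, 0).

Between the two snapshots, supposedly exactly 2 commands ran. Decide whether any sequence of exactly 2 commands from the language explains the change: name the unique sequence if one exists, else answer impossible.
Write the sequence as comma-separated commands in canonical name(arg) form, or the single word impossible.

rotate(0, -90), rotate(0, -90)

t0: [θ0=270°, θ1=90°, θ2=90°]
[1] after rotate(0, -90): [θ0=180°, θ1=90°, θ2=90°]
[2] after rotate(0, -90): [θ0=90°, θ1=90°, θ2=90°]
no rival 2-sequence matches.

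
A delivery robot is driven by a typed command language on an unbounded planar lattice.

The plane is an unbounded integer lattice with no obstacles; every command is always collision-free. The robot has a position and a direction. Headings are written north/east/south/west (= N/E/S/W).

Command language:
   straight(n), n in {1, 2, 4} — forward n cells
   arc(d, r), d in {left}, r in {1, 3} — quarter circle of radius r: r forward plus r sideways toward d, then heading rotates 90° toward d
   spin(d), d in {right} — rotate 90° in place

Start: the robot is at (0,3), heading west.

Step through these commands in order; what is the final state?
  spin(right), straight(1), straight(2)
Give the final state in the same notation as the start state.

at (0,6), heading north

from: at (0,3), heading west
[1] after spin(right): at (0,3), heading north
[2] after straight(1): at (0,4), heading north
[3] after straight(2): at (0,6), heading north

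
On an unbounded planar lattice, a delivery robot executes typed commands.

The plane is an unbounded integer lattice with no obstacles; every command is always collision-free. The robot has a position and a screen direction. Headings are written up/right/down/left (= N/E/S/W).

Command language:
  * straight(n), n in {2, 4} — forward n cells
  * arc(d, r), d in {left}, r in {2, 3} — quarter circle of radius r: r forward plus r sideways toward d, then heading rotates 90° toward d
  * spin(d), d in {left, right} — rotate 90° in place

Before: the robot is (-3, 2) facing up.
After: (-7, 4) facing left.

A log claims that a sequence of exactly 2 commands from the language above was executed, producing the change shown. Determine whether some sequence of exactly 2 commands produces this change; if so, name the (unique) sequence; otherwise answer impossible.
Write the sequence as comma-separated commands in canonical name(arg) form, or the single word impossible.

arc(left, 2), straight(2)

key: position moved to (-7,4) AND the heading swung to W — translation plus rotation needed
begin: (-3, 2) facing up
t=1 arc(left, 2) ⇒ (-5, 4) facing left
t=2 straight(2) ⇒ (-7, 4) facing left
uniquely the one of 36 2-step routes that fits.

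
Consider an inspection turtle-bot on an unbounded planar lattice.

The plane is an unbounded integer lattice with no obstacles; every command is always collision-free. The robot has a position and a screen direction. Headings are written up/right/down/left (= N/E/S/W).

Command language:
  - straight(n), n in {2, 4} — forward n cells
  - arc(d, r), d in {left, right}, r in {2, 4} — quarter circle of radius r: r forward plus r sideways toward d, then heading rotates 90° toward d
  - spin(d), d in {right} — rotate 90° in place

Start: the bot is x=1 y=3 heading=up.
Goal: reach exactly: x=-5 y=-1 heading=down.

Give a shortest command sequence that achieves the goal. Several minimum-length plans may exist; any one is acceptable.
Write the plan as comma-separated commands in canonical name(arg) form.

begin: x=1 y=3 heading=up
t=1 arc(left, 2) ⇒ x=-1 y=5 heading=left
t=2 arc(left, 4) ⇒ x=-5 y=1 heading=down
t=3 straight(2) ⇒ x=-5 y=-1 heading=down
nothing shorter than 3 reaches the goal.

arc(left, 2), arc(left, 4), straight(2)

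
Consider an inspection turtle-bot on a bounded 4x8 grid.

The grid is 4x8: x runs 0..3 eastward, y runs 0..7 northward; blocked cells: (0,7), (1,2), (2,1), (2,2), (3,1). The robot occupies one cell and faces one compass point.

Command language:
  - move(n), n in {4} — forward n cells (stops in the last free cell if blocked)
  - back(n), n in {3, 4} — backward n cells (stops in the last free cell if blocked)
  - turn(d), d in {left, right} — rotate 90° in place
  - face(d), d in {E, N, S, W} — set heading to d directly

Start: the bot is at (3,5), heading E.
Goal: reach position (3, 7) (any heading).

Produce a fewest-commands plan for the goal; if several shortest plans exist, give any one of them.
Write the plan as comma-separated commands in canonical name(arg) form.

from: at (3,5), heading E
[1] after face(N): at (3,5), heading N
[2] after move(4): at (3,7), heading N
shorter routes all fall short; 2 is best.

face(N), move(4)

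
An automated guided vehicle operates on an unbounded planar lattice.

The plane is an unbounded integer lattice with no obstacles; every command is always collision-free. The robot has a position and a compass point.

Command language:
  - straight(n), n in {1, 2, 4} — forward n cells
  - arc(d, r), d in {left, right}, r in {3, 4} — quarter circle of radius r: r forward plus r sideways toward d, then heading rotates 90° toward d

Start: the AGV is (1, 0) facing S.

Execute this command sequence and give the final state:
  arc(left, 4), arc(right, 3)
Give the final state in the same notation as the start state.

(8, -7) facing S

begin: (1, 0) facing S
t=1 arc(left, 4) ⇒ (5, -4) facing E
t=2 arc(right, 3) ⇒ (8, -7) facing S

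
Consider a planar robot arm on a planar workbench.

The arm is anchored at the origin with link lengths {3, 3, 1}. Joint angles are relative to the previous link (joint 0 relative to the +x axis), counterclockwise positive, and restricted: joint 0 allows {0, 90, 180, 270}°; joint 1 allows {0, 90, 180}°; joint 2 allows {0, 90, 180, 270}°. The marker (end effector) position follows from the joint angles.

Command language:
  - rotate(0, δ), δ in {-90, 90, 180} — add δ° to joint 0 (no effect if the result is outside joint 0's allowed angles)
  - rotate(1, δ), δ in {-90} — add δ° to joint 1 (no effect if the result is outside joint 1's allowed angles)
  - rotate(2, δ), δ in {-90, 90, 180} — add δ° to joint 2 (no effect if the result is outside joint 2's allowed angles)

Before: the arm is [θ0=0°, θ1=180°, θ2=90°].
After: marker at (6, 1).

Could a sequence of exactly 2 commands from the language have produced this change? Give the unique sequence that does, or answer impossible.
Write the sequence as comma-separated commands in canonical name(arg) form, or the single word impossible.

rotate(1, -90), rotate(1, -90)

from: [θ0=0°, θ1=180°, θ2=90°]
1. rotate(1, -90) → [θ0=0°, θ1=90°, θ2=90°]
2. rotate(1, -90) → [θ0=0°, θ1=0°, θ2=90°]
uniquely the one of 49 2-step routes that fits.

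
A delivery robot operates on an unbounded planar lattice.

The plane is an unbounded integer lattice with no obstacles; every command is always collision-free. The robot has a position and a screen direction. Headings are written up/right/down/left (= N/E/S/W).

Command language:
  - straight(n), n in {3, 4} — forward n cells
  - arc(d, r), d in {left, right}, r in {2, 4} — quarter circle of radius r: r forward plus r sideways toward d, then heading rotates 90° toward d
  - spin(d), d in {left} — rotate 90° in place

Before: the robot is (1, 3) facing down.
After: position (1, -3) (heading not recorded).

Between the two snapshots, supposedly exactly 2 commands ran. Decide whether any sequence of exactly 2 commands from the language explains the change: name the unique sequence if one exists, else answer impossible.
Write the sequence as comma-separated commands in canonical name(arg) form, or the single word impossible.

from: (1, 3) facing down
[1] after straight(3): (1, 0) facing down
[2] after straight(3): (1, -3) facing down
no other 2-command option fits: unique.

straight(3), straight(3)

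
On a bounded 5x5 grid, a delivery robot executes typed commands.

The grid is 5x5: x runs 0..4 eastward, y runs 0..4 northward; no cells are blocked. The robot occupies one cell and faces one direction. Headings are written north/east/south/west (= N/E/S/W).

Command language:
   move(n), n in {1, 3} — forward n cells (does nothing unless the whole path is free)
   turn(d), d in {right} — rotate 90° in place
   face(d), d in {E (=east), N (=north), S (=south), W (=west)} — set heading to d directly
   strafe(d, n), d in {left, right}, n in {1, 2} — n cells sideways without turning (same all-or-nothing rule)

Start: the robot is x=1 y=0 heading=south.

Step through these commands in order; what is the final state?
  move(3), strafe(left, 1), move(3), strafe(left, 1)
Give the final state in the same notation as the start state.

start: x=1 y=0 heading=south
step 1 (move(3)): x=1 y=0 heading=south
step 2 (strafe(left, 1)): x=2 y=0 heading=south
step 3 (move(3)): x=2 y=0 heading=south
step 4 (strafe(left, 1)): x=3 y=0 heading=south

x=3 y=0 heading=south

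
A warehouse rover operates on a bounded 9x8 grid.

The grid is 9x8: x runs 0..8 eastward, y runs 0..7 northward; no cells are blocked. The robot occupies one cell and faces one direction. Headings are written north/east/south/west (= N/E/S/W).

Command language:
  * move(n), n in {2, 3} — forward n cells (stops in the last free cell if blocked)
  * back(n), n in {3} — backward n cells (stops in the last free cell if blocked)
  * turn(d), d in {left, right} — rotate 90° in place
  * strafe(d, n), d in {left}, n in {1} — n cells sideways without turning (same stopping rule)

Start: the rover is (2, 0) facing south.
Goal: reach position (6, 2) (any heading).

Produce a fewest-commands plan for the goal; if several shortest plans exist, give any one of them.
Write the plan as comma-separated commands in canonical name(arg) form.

strafe(left, 1), turn(right), back(3), turn(right), move(2)

begin: (2, 0) facing south
1. strafe(left, 1) → (3, 0) facing south
2. turn(right) → (3, 0) facing west
3. back(3) → (6, 0) facing west
4. turn(right) → (6, 0) facing north
5. move(2) → (6, 2) facing north
no 4-step plan works, so 5 is optimal.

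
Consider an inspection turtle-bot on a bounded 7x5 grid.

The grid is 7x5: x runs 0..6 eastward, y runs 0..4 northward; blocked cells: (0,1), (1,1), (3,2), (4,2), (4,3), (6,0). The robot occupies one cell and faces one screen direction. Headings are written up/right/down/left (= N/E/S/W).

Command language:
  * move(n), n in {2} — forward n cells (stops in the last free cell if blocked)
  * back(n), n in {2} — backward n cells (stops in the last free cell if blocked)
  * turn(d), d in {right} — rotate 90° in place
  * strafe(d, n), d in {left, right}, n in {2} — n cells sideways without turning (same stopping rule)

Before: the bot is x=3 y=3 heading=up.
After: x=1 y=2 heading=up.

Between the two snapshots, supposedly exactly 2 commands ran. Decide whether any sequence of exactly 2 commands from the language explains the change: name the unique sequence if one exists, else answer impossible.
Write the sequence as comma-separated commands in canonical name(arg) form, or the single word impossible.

key: running back(2) before strafe(left, 2) would end elsewhere — order is forced
from: x=3 y=3 heading=up
1. strafe(left, 2) → x=1 y=3 heading=up
2. back(2) → x=1 y=2 heading=up
no other 2-command option fits: unique.

strafe(left, 2), back(2)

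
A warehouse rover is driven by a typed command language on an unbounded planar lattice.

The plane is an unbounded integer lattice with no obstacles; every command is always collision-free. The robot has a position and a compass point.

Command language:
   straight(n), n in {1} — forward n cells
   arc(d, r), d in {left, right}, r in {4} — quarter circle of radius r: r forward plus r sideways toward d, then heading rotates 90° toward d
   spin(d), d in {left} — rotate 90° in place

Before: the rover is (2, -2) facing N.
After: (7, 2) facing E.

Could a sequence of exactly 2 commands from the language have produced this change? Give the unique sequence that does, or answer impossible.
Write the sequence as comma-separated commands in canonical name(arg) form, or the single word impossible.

key: order matters: swapping arc(right, 4) and straight(1) lands elsewhere
begin: (2, -2) facing N
1. arc(right, 4) → (6, 2) facing E
2. straight(1) → (7, 2) facing E
uniquely the one of 16 2-step routes that fits.

arc(right, 4), straight(1)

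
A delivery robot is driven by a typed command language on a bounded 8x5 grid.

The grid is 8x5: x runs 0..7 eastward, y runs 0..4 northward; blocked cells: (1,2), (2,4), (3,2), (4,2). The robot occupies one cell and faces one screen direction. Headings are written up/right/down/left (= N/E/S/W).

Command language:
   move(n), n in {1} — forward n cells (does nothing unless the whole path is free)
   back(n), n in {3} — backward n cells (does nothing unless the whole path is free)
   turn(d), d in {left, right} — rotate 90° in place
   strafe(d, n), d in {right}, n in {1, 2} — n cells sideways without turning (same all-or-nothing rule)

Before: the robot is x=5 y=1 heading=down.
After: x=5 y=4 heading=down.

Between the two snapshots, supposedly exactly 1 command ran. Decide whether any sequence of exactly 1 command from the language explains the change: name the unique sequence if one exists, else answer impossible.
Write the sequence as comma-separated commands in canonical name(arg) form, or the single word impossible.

back(3)

key: heading stays S — the single command does not turn
initial: x=5 y=1 heading=down
[1] after back(3): x=5 y=4 heading=down
no rival 1-sequence matches.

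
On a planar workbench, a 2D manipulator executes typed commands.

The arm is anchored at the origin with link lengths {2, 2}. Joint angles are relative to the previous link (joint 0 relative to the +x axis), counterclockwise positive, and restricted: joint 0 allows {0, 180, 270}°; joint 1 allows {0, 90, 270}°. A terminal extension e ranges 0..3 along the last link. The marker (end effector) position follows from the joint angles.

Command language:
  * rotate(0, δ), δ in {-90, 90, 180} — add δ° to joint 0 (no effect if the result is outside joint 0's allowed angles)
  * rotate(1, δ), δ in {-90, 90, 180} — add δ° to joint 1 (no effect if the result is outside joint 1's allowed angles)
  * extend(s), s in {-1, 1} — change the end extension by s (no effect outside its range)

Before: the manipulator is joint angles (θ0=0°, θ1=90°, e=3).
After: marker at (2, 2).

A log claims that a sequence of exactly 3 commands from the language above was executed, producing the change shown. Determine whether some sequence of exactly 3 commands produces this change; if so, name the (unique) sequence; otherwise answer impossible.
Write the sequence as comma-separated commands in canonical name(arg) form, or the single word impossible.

from: joint angles (θ0=0°, θ1=90°, e=3)
step 1 (extend(-1)): joint angles (θ0=0°, θ1=90°, e=2)
step 2 (extend(-1)): joint angles (θ0=0°, θ1=90°, e=1)
step 3 (extend(-1)): joint angles (θ0=0°, θ1=90°, e=0)
no other 3-command option fits: unique.

extend(-1), extend(-1), extend(-1)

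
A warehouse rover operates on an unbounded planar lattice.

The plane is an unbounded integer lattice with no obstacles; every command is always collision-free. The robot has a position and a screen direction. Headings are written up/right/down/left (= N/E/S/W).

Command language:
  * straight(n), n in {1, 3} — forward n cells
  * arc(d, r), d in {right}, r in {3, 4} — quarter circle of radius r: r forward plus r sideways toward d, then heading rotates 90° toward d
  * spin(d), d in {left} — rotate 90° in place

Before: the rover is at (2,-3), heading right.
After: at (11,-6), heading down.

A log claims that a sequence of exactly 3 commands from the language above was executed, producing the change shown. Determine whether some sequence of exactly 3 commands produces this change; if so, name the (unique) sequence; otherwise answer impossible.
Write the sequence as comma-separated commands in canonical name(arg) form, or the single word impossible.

straight(3), straight(3), arc(right, 3)

key: position moved to (11,-6) AND the heading swung to S — translation plus rotation needed
from: at (2,-3), heading right
1. straight(3) → at (5,-3), heading right
2. straight(3) → at (8,-3), heading right
3. arc(right, 3) → at (11,-6), heading down
no rival 3-sequence matches.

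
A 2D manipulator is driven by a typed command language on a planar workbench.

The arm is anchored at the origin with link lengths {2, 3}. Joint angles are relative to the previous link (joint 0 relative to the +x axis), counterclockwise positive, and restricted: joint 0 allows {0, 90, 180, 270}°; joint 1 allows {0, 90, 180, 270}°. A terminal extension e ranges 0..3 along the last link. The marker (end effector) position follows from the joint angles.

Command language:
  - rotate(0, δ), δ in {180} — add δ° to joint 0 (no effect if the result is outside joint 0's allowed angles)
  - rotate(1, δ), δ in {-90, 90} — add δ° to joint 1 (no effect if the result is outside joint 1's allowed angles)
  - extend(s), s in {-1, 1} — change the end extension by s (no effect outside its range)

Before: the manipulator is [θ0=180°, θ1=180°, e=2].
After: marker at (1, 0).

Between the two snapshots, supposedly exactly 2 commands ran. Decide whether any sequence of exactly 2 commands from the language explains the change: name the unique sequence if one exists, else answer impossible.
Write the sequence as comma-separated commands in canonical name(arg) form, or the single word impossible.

from: [θ0=180°, θ1=180°, e=2]
[1] after extend(-1): [θ0=180°, θ1=180°, e=1]
[2] after extend(-1): [θ0=180°, θ1=180°, e=0]
uniquely the one of 25 2-step routes that fits.

extend(-1), extend(-1)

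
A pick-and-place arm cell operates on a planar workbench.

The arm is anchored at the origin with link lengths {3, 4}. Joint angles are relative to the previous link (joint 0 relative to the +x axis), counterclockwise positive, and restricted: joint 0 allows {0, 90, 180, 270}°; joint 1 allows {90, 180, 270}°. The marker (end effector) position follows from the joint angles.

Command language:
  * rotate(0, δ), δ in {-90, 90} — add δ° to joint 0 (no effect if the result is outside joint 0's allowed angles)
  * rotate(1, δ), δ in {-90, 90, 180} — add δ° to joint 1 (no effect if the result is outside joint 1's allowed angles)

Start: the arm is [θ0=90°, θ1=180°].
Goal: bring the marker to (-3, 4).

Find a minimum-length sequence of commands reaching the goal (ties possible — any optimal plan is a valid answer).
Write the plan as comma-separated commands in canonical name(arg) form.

rotate(0, 90), rotate(1, 90)

from: [θ0=90°, θ1=180°]
step 1 (rotate(0, 90)): [θ0=180°, θ1=180°]
step 2 (rotate(1, 90)): [θ0=180°, θ1=270°]
nothing shorter than 2 reaches the goal.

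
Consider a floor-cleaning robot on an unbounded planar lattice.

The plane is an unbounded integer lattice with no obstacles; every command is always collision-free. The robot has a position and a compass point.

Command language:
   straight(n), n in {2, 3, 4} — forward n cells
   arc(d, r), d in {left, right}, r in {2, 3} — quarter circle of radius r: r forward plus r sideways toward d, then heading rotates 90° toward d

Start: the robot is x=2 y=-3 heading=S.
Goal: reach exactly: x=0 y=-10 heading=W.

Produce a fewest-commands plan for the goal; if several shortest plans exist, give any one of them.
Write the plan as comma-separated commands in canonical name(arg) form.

straight(2), straight(3), arc(right, 2)

start: x=2 y=-3 heading=S
1. straight(2) → x=2 y=-5 heading=S
2. straight(3) → x=2 y=-8 heading=S
3. arc(right, 2) → x=0 y=-10 heading=W
nothing shorter than 3 reaches the goal.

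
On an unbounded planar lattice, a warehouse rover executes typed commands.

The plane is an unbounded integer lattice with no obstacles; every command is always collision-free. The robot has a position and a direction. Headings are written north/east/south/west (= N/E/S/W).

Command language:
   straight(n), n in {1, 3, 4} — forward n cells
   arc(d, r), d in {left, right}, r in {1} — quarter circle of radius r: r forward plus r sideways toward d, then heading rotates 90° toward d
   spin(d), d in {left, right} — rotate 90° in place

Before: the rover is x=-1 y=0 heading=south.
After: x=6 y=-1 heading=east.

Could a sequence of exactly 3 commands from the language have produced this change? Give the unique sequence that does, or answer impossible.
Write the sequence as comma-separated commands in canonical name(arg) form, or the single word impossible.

arc(left, 1), straight(3), straight(3)

key: running straight(3) before arc(left, 1) would end elsewhere — order is forced
start: x=-1 y=0 heading=south
[1] after arc(left, 1): x=0 y=-1 heading=east
[2] after straight(3): x=3 y=-1 heading=east
[3] after straight(3): x=6 y=-1 heading=east
no other 3-command option fits: unique.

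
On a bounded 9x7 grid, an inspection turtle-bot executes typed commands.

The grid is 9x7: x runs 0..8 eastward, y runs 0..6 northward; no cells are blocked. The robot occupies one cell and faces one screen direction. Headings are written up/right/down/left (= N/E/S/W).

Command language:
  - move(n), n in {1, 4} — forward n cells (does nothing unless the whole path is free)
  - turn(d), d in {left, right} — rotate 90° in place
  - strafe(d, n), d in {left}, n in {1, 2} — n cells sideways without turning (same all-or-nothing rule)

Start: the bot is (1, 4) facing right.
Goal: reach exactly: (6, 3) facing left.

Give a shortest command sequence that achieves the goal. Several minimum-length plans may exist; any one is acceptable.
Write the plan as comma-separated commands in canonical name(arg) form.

move(1), move(4), turn(right), turn(right), strafe(left, 1)

from: (1, 4) facing right
1. move(1) → (2, 4) facing right
2. move(4) → (6, 4) facing right
3. turn(right) → (6, 4) facing down
4. turn(right) → (6, 4) facing left
5. strafe(left, 1) → (6, 3) facing left
nothing shorter than 5 reaches the goal.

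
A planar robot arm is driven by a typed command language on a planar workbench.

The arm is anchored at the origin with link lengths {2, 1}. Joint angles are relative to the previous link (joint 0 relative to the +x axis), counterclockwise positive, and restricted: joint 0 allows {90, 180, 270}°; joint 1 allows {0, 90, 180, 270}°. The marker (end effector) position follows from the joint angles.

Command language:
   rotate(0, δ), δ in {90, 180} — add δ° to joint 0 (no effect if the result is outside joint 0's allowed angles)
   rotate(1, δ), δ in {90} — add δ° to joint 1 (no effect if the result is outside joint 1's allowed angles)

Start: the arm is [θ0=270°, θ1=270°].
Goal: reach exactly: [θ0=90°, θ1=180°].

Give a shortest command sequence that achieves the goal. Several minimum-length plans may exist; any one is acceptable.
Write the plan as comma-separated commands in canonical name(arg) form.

begin: [θ0=270°, θ1=270°]
step 1 (rotate(1, 90)): [θ0=270°, θ1=0°]
step 2 (rotate(1, 90)): [θ0=270°, θ1=90°]
step 3 (rotate(1, 90)): [θ0=270°, θ1=180°]
step 4 (rotate(0, 180)): [θ0=90°, θ1=180°]
shorter routes all fall short; 4 is best.

rotate(1, 90), rotate(1, 90), rotate(1, 90), rotate(0, 180)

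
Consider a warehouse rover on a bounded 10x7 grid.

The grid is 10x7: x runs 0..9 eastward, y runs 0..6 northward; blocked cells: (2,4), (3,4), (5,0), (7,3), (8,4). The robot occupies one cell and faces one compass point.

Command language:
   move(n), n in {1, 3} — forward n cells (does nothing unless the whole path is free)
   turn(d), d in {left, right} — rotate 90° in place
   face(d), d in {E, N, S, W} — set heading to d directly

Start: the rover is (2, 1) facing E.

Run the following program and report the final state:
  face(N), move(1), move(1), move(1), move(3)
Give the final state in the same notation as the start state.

start: (2, 1) facing E
t=1 face(N) ⇒ (2, 1) facing N
t=2 move(1) ⇒ (2, 2) facing N
t=3 move(1) ⇒ (2, 3) facing N
t=4 move(1) ⇒ (2, 3) facing N
t=5 move(3) ⇒ (2, 3) facing N

(2, 3) facing N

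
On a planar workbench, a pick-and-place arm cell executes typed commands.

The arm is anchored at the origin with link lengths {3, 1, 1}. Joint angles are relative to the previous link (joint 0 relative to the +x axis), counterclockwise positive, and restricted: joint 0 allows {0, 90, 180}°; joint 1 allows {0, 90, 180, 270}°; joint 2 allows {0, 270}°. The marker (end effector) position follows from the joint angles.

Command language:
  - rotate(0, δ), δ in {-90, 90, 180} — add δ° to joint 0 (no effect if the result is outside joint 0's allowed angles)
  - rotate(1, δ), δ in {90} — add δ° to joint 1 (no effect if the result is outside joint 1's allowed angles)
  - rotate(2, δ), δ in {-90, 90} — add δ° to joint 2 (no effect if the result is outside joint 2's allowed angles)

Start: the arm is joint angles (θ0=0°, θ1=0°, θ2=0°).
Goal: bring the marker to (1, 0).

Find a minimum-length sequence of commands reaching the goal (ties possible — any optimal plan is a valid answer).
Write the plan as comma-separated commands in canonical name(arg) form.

start: joint angles (θ0=0°, θ1=0°, θ2=0°)
1. rotate(1, 90) → joint angles (θ0=0°, θ1=90°, θ2=0°)
2. rotate(1, 90) → joint angles (θ0=0°, θ1=180°, θ2=0°)
minimal: 2 command(s), checked below 2.

rotate(1, 90), rotate(1, 90)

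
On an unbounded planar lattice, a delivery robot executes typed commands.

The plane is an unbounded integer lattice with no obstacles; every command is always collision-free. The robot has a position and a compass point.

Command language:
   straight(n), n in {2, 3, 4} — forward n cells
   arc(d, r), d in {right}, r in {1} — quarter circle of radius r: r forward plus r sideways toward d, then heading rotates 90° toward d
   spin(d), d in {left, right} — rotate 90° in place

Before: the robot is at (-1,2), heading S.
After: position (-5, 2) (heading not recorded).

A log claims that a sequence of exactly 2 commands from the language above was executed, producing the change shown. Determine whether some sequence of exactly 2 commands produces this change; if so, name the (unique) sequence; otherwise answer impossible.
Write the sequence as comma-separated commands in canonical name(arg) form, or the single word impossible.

key: order matters: swapping spin(right) and straight(4) lands elsewhere
initial: at (-1,2), heading S
1. spin(right) → at (-1,2), heading W
2. straight(4) → at (-5,2), heading W
no other 2-command option fits: unique.

spin(right), straight(4)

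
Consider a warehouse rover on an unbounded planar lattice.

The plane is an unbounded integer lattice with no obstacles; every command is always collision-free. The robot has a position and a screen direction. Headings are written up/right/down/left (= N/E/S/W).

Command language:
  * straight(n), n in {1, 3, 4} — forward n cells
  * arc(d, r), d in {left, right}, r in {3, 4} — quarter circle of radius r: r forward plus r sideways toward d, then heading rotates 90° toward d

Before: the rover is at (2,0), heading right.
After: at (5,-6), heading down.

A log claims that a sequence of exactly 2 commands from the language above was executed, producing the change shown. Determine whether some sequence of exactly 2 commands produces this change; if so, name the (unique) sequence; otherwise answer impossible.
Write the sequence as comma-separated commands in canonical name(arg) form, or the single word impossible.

key: position moved to (5,-6) AND the heading swung to S — translation plus rotation needed
start: at (2,0), heading right
[1] after arc(right, 3): at (5,-3), heading down
[2] after straight(3): at (5,-6), heading down
all 49 alternatives checked — unique.

arc(right, 3), straight(3)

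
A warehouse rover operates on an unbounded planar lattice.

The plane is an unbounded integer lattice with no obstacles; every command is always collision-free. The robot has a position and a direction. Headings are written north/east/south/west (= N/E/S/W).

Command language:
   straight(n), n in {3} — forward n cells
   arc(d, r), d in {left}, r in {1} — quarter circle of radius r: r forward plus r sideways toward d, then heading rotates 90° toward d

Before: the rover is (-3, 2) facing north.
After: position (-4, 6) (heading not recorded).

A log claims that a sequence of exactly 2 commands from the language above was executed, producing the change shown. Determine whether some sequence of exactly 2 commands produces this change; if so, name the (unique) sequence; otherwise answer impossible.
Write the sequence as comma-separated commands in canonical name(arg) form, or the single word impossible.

straight(3), arc(left, 1)

key: order matters: swapping straight(3) and arc(left, 1) lands elsewhere
t0: (-3, 2) facing north
step 1 (straight(3)): (-3, 5) facing north
step 2 (arc(left, 1)): (-4, 6) facing west
no other 2-command option fits: unique.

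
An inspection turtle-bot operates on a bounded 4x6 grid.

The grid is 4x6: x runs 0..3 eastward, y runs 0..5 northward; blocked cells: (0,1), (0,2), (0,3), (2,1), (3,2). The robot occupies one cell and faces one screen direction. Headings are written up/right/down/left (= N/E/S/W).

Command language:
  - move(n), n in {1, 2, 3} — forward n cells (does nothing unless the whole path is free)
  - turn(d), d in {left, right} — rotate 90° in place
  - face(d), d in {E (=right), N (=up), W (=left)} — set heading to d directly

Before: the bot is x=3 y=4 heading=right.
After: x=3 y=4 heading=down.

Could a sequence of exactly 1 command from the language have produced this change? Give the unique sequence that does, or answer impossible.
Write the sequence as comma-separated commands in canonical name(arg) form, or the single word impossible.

key: parked at (3,4) the whole time — nothing moves the robot
from: x=3 y=4 heading=right
1. turn(right) → x=3 y=4 heading=down
all 8 alternatives checked — unique.

turn(right)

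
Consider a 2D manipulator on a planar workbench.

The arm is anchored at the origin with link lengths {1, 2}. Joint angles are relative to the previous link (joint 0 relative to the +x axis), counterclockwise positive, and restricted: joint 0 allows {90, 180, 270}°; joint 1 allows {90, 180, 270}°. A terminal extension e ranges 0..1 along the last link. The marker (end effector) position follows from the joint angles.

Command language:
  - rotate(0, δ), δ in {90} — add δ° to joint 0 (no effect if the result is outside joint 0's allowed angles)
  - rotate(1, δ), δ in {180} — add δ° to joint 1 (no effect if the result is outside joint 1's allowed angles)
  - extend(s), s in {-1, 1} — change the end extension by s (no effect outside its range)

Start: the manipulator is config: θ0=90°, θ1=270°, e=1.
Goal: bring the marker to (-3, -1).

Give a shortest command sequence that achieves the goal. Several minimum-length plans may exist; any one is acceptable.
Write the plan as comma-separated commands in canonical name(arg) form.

from: config: θ0=90°, θ1=270°, e=1
step 1 (rotate(0, 90)): config: θ0=180°, θ1=270°, e=1
step 2 (rotate(0, 90)): config: θ0=270°, θ1=270°, e=1
nothing shorter than 2 reaches the goal.

rotate(0, 90), rotate(0, 90)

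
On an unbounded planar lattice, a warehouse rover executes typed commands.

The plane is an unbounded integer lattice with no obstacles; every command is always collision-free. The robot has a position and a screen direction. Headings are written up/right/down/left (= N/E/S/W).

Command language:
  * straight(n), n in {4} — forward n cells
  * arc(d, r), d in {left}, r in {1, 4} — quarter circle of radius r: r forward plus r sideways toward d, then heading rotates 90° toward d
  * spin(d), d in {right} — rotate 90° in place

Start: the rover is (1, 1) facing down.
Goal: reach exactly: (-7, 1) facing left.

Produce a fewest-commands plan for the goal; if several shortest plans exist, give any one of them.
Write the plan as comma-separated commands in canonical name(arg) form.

begin: (1, 1) facing down
t=1 spin(right) ⇒ (1, 1) facing left
t=2 straight(4) ⇒ (-3, 1) facing left
t=3 straight(4) ⇒ (-7, 1) facing left
minimal: 3 command(s), checked below 3.

spin(right), straight(4), straight(4)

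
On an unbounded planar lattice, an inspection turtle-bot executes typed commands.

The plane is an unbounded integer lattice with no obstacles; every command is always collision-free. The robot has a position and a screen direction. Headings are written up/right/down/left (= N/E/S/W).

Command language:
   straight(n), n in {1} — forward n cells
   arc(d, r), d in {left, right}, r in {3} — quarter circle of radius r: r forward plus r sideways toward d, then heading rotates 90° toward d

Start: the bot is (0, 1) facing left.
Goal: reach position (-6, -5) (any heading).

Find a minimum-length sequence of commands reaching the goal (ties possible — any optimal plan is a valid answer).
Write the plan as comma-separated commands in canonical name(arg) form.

begin: (0, 1) facing left
t=1 arc(left, 3) ⇒ (-3, -2) facing down
t=2 arc(right, 3) ⇒ (-6, -5) facing left
nothing shorter than 2 reaches the goal.

arc(left, 3), arc(right, 3)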